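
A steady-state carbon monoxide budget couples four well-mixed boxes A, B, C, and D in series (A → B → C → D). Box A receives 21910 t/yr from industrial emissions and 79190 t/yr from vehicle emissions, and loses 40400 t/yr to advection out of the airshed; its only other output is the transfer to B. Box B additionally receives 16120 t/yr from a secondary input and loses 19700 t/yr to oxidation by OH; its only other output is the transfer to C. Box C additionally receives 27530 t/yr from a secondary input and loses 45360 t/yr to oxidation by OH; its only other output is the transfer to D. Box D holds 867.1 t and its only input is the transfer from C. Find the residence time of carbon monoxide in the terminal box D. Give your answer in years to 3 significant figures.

0.0221 yr

Box A: F(A→B) = (21910 + 79190) − 40400 = 60700 t/yr.
Box B: F(B→C) = (60700 + 16120) − 19700 = 57120 t/yr.
Box C: F(C→D) = (57120 + 27530) − 45360 = 39290 t/yr.
Box D throughput = its input = 39290 t/yr; τ = 867.1 / 39290 = 0.02207 yr.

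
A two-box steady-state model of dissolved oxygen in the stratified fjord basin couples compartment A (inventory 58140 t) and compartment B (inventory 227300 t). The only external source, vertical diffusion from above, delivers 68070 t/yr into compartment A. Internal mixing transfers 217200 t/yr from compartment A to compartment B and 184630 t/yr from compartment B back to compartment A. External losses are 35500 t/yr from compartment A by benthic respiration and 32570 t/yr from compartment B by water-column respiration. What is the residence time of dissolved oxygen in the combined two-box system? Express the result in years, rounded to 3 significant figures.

4.19 yr

Residence time in the combined system uses the total inventory and the total *external* removal — internal exchanges between the two boxes cancel.
M_total = 58140 + 227300 = 285440 t.
ΣF_external_out = 35500 + 32570 = 68070 t/yr.
τ = M_total / ΣF_ext = 285440 / 68070 = 4.193 yr.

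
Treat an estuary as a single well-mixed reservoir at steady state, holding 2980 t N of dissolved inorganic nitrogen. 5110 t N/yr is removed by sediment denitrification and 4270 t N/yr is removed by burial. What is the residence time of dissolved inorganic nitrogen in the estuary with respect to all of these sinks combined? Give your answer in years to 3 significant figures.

0.318 yr

Total removal flux = 5110 + 4270 = 9380.0 t N/yr.
τ = M / ΣF_out = 2980 / 9380.0 = 0.3177 yr.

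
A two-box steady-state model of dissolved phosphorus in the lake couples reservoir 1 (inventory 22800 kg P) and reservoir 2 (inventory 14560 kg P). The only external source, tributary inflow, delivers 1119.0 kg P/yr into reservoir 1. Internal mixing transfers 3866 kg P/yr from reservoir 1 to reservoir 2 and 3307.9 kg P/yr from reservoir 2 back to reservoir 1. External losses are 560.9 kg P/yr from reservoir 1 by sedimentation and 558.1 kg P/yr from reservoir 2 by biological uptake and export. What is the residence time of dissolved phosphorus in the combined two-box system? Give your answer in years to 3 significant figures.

Treat the two boxes together as one reservoir: the mixing fluxes between them are internal recycling, so τ = ΣM / Σ(external losses).
M_total = 22800 + 14560 = 37360 kg P.
ΣF_external_out = 560.9 + 558.1 = 1119.0 kg P/yr.
τ = M_total / ΣF_ext = 37360 / 1119.0 = 33.39 yr.

33.4 yr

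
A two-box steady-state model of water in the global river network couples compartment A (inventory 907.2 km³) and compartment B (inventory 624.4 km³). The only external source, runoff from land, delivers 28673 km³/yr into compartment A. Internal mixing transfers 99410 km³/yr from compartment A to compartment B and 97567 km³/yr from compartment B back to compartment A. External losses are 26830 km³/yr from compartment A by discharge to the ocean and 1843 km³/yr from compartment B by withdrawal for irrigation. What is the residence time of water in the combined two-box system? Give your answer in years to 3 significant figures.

0.0534 yr

Residence time in the combined system uses the total inventory and the total *external* removal — internal exchanges between the two boxes cancel.
M_total = 907.2 + 624.4 = 1531.6 km³.
ΣF_external_out = 26830 + 1843 = 28673 km³/yr.
τ = M_total / ΣF_ext = 1531.6 / 28673 = 0.05342 yr.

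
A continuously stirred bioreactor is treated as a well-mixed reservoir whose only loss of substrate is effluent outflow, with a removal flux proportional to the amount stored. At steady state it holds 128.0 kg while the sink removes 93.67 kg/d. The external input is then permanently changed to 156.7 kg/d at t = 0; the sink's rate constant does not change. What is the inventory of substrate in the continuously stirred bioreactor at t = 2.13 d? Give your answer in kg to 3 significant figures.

196 kg

The sink rate constant is k = F₀/M₀ = 93.67/128.0 = 0.7318 d⁻¹.
Solving dM/dt = F₁ − kM with M(0) = M₀ gives M(t) = F₁/k + (M₀ − F₁/k)·e^(−kt).
F₁/k = 156.7/0.7318 = 214.13 kg; kt = 0.7318 × 2.13 = 1.559, e^(−kt) = 0.2104.
M(2.13) = 214.13 + (128.0 − 214.13) × 0.2104 = 214.13 − 18.12 = 196.01 kg.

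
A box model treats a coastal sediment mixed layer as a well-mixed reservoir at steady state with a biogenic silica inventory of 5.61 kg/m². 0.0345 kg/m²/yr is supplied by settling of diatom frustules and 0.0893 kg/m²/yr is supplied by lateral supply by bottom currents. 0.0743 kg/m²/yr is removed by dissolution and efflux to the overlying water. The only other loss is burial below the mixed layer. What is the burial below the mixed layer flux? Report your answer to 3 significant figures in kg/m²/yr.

0.0495 kg/m²/yr

At steady state ΣF_in = ΣF_out.
ΣF_in = 0.0345 + 0.0893 = 0.12380 kg/m²/yr.
Burial below the mixed layer flux = ΣF_in − (0.0743) = 0.12380 − 0.07430 = 0.04950 kg/m²/yr.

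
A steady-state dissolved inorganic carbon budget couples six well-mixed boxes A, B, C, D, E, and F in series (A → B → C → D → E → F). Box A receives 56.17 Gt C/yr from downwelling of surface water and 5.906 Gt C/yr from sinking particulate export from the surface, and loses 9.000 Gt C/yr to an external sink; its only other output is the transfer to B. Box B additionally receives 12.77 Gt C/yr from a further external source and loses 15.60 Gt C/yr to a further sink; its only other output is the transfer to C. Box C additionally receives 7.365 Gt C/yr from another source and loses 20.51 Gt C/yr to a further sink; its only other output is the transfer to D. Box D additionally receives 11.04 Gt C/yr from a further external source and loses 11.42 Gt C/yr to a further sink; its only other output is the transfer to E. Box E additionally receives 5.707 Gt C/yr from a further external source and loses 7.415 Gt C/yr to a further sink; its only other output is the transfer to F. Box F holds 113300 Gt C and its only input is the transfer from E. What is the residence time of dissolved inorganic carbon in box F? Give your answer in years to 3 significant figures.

Box A: F(A→B) = (56.17 + 5.906) − 9.000 = 53.076 Gt C/yr.
Box B: F(B→C) = (53.076 + 12.77) − 15.60 = 50.246 Gt C/yr.
Box C: F(C→D) = (50.246 + 7.365) − 20.51 = 37.101 Gt C/yr.
Box D: F(D→E) = (37.101 + 11.04) − 11.42 = 36.721 Gt C/yr.
Box E: F(E→F) = (36.721 + 5.707) − 7.415 = 35.013 Gt C/yr.
Box F throughput = its input = 35.013 Gt C/yr; τ = 113300 / 35.013 = 3236 yr.

3240 yr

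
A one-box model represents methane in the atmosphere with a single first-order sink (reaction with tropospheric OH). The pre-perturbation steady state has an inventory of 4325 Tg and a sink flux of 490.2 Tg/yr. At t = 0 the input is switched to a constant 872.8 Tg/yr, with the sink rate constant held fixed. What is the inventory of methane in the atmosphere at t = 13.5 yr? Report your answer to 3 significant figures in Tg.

The sink rate constant is k = F₀/M₀ = 490.2/4325 = 0.1133 yr⁻¹.
Solving dM/dt = F₁ − kM with M(0) = M₀ gives M(t) = F₁/k + (M₀ − F₁/k)·e^(−kt).
F₁/k = 872.8/0.1133 = 7700.7 Tg; kt = 0.1133 × 13.5 = 1.530, e^(−kt) = 0.2165.
M(13.5) = 7700.7 + (4325 − 7700.7) × 0.2165 = 7700.7 − 730.9 = 6969.8 Tg.

6970 Tg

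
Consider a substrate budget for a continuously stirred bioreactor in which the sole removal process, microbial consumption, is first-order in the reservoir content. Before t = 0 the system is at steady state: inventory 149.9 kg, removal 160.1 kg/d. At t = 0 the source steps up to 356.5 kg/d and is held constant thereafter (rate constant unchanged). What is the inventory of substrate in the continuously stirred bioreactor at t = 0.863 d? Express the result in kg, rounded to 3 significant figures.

The sink rate constant is k = F₀/M₀ = 160.1/149.9 = 1.068 d⁻¹.
Solving dM/dt = F₁ − kM with M(0) = M₀ gives M(t) = F₁/k + (M₀ − F₁/k)·e^(−kt).
F₁/k = 356.5/1.068 = 333.79 kg; kt = 1.068 × 0.863 = 0.9217, e^(−kt) = 0.3978.
M(0.863) = 333.79 + (149.9 − 333.79) × 0.3978 = 333.79 − 73.16 = 260.63 kg.

261 kg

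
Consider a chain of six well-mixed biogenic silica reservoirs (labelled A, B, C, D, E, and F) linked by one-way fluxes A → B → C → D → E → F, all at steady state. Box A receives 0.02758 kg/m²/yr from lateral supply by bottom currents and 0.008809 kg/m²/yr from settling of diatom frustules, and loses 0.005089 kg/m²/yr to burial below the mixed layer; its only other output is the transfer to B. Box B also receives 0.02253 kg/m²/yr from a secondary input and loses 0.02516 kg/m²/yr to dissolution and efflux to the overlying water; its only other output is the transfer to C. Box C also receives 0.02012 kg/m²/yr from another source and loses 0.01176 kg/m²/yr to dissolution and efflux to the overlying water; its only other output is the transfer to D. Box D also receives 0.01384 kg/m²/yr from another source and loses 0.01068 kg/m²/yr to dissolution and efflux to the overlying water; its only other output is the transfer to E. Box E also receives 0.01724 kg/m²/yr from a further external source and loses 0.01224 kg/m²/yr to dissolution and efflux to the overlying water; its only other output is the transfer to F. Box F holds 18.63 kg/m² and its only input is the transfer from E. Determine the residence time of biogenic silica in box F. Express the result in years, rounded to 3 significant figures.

412 yr

Box A: F(A→B) = (0.02758 + 0.008809) − 0.005089 = 0.031300 kg/m²/yr.
Box B: F(B→C) = (0.031300 + 0.02253) − 0.02516 = 0.028670 kg/m²/yr.
Box C: F(C→D) = (0.028670 + 0.02012) − 0.01176 = 0.037030 kg/m²/yr.
Box D: F(D→E) = (0.037030 + 0.01384) − 0.01068 = 0.040190 kg/m²/yr.
Box E: F(E→F) = (0.040190 + 0.01724) − 0.01224 = 0.045190 kg/m²/yr.
Box F throughput = its input = 0.045190 kg/m²/yr; τ = 18.63 / 0.045190 = 412.3 yr.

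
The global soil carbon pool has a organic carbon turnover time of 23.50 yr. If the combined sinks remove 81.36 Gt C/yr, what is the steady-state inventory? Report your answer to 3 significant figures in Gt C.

1910 Gt C

τ = M/F ⇒ M = τ × F = 23.50 × 81.36 = 1912 Gt C.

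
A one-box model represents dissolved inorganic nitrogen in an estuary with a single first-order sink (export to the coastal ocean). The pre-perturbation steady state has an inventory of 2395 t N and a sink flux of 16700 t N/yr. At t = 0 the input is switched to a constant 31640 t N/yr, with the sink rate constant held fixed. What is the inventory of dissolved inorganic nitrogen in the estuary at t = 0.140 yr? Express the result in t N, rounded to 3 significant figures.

3730 t N

The sink rate constant is k = F₀/M₀ = 16700/2395 = 6.973 yr⁻¹.
Solving dM/dt = F₁ − kM with M(0) = M₀ gives M(t) = F₁/k + (M₀ − F₁/k)·e^(−kt).
F₁/k = 31640/6.973 = 4537.6 t N; kt = 6.973 × 0.140 = 0.9762, e^(−kt) = 0.3767.
M(0.140) = 4537.6 + (2395 − 4537.6) × 0.3767 = 4537.6 − 807.2 = 3730.4 t N.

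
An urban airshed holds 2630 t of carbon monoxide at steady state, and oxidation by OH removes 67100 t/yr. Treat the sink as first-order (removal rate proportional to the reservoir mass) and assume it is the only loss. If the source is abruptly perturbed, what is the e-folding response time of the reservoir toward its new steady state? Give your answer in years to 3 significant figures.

For a linear reservoir the response time equals the residence time τ = M/F.
τ = 2630 / 67100 = 0.03920 yr.

0.0392 yr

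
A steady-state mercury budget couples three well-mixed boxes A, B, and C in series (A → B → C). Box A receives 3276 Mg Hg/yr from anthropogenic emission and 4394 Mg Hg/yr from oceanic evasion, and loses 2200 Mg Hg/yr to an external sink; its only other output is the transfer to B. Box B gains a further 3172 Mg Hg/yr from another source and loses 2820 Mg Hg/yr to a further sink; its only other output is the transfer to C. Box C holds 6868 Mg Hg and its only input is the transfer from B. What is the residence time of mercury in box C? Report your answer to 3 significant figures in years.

1.18 yr

Box A: F(A→B) = (3276 + 4394) − 2200 = 5470.0 Mg Hg/yr.
Box B: F(B→C) = (5470.0 + 3172) − 2820 = 5822.0 Mg Hg/yr.
Box C throughput = its input = 5822.0 Mg Hg/yr; τ = 6868 / 5822.0 = 1.180 yr.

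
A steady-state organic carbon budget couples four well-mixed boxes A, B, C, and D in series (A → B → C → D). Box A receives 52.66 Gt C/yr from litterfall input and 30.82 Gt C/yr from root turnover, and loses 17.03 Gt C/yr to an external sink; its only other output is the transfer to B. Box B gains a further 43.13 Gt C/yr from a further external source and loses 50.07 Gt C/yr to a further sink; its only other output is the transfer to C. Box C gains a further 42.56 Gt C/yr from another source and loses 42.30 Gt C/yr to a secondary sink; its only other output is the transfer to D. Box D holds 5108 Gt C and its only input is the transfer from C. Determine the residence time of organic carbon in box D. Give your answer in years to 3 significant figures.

Box A: F(A→B) = (52.66 + 30.82) − 17.03 = 66.450 Gt C/yr.
Box B: F(B→C) = (66.450 + 43.13) − 50.07 = 59.510 Gt C/yr.
Box C: F(C→D) = (59.510 + 42.56) − 42.30 = 59.770 Gt C/yr.
Box D throughput = its input = 59.770 Gt C/yr; τ = 5108 / 59.770 = 85.46 yr.

85.5 yr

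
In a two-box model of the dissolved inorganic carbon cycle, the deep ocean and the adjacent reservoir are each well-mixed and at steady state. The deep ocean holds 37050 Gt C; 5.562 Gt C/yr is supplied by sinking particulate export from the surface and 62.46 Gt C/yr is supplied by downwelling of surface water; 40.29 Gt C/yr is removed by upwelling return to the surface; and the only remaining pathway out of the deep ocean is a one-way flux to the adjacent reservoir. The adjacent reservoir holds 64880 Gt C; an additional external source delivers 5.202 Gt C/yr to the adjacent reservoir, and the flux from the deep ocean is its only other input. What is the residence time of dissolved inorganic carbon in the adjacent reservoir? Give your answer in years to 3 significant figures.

1970 yr

Balance the deep ocean: ΣF_in = 5.562 + 62.46 = 68.022 Gt C/yr.
Flux to the adjacent reservoir = ΣF_in − (40.29) = 27.732 Gt C/yr.
Total input to the adjacent reservoir = 27.732 + 5.202 = 32.934 Gt C/yr; at steady state this equals its total output.
τ = M / F = 64880 / 32.934 = 1970 yr.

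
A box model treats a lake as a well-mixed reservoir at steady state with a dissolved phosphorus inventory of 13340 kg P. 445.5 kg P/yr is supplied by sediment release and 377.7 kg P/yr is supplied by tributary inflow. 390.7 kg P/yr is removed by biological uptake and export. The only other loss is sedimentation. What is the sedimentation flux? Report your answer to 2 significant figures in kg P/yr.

430 kg P/yr

At steady state ΣF_in = ΣF_out.
ΣF_in = 445.5 + 377.7 = 823.20 kg P/yr.
Sedimentation flux = ΣF_in − (390.7) = 823.20 − 390.7 = 432.5 kg P/yr.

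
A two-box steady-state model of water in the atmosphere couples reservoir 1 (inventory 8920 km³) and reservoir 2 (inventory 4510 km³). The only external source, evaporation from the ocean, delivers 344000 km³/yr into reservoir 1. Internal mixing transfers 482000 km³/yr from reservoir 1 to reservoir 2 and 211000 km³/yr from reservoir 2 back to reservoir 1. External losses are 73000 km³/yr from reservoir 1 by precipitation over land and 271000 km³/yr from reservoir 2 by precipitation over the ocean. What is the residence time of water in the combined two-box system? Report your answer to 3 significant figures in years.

0.0390 yr

Residence time in the combined system uses the total inventory and the total *external* removal — internal exchanges between the two boxes cancel.
M_total = 8920 + 4510 = 13430 km³.
ΣF_external_out = 73000 + 271000 = 344000 km³/yr.
τ = M_total / ΣF_ext = 13430 / 344000 = 0.03904 yr.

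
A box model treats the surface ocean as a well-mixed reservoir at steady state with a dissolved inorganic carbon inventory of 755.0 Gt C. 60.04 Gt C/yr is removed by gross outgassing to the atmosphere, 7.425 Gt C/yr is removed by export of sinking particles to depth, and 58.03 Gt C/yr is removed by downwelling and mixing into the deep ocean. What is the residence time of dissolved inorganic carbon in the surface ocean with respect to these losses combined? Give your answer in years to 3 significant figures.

Total removal = 60.04 + 7.425 + 58.03 = 125.50 Gt C/yr.
τ = M / ΣF_out = 755.0 / 125.50 = 6.016 yr.

6.02 yr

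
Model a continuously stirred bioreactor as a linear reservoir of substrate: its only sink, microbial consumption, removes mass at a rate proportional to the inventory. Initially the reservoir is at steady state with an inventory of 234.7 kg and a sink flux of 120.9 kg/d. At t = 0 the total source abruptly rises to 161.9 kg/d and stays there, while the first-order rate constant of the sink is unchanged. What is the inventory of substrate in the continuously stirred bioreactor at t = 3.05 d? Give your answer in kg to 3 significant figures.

τ = M₀/F₀ = 234.7/120.9 = 1.941 d; rate constant k = 1/τ.
New steady state M_∞ = F₁/k = F₁·τ = 161.9 × 1.941 = 314.29 kg.
M(t) = M_∞ + (M₀ − M_∞)·e^(−t/τ); t/τ = 3.05/1.941 = 1.571, so e^(−t/τ) = 0.2078.
M(t) = 314.29 − 79.59 × 0.2078 = 297.75 kg.

298 kg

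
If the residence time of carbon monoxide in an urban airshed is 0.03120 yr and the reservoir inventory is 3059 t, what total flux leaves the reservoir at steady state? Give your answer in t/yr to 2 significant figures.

F = M / τ = 3059 / 0.03120 = 98040 t/yr.

98000 t/yr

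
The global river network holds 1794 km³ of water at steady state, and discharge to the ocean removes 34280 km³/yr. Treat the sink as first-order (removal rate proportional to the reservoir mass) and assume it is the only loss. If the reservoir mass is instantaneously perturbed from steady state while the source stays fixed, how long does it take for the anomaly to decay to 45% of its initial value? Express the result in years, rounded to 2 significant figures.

For a linear reservoir the anomaly decays as exp(−t/τ) with τ = M/F = 1794/34280 = 0.05233 yr.
exp(−t/τ) = 0.45 ⇒ t = −τ ln(0.45) = 0.05233 × 0.7985 = 0.04179 yr.

0.042 yr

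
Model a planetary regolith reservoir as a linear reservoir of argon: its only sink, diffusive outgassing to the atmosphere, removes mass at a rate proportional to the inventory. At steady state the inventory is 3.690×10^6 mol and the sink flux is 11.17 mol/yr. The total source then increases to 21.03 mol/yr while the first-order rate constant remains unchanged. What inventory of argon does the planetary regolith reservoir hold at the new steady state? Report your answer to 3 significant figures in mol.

Rate constant k = F/M = 11.17 / 3.690×10^6 = 3.027×10^-6 yr⁻¹.
At the new steady state, source = k·M_new ⇒ M_new = 21.03 / 3.027×10^-6 = 6.947×10^6 mol.
(Equivalently M_new = M × F_new/F_old = 3.690×10^6 × 21.03/11.17.)

6.95×10^6 mol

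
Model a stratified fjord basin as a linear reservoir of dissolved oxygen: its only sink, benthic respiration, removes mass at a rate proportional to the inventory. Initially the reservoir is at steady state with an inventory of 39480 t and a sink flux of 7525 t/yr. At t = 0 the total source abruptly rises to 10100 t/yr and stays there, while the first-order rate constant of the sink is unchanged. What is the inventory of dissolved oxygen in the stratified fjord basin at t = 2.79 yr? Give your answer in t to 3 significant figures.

45100 t

Residence time τ = M₀/F₀ = 5.247 yr. The eventual steady state is M_∞ = M₀·(F₁/F₀) = 39480 × 10100/7525 = 52990 t.
The anomaly ΔM(t) = M(t) − M_∞ decays as ΔM₀·e^(−t/τ) with ΔM₀ = 39480 − 52990 = −13510 t.
At t = 2.79 yr, e^(−t/τ) = e^(−0.5318) = 0.5876, so ΔM = −7938 t and M = 52990 − 7938 = 45052 t.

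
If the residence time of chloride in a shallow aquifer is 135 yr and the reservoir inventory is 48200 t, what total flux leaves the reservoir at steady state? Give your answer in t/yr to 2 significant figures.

360 t/yr

F = M / τ = 48200 / 135 = 357.0 t/yr.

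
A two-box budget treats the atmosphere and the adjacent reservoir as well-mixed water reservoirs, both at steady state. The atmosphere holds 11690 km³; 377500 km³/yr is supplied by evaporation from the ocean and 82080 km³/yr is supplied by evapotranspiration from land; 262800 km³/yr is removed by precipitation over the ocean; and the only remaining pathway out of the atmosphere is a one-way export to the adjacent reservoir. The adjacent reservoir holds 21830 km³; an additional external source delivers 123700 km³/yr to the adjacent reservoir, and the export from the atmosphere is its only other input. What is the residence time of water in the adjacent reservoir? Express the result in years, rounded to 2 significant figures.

0.068 yr

Balance the atmosphere: ΣF_in = 377500 + 82080 = 459580 km³/yr.
Export to the adjacent reservoir = ΣF_in − (262800) = 196780 km³/yr.
Total input to the adjacent reservoir = 196780 + 123700 = 320480 km³/yr; at steady state this equals its total output.
τ = M / F = 21830 / 320480 = 0.06812 yr.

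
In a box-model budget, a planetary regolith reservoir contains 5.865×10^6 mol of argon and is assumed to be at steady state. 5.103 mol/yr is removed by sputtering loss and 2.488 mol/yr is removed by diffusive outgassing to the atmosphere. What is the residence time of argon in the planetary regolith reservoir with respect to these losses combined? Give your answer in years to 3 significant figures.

773000 yr

Total removal = 5.103 + 2.488 = 7.5910 mol/yr.
τ = M / ΣF_out = 5.865×10^6 / 7.5910 = 772600 yr.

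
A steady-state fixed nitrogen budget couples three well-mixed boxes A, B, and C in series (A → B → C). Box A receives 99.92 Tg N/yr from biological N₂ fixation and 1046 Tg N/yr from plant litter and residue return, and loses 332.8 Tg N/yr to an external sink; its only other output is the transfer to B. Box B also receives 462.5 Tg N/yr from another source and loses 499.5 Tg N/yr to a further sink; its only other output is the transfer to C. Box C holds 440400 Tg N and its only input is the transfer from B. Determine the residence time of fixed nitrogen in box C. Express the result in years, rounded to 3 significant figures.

Box A: F(A→B) = (99.92 + 1046) − 332.8 = 813.12 Tg N/yr.
Box B: F(B→C) = (813.12 + 462.5) − 499.5 = 776.12 Tg N/yr.
Box C throughput = its input = 776.12 Tg N/yr; τ = 440400 / 776.12 = 567.4 yr.

567 yr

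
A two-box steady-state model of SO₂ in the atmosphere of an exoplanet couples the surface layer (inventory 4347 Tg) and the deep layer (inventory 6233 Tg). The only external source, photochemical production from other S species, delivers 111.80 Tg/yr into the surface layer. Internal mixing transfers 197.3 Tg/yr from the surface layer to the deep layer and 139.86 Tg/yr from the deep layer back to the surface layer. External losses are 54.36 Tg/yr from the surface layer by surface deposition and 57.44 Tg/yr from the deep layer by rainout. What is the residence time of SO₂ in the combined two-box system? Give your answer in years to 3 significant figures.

94.6 yr

Residence time in the combined system uses the total inventory and the total *external* removal — internal exchanges between the two boxes cancel.
M_total = 4347 + 6233 = 10580 Tg.
ΣF_external_out = 54.36 + 57.44 = 111.80 Tg/yr.
τ = M_total / ΣF_ext = 10580 / 111.80 = 94.63 yr.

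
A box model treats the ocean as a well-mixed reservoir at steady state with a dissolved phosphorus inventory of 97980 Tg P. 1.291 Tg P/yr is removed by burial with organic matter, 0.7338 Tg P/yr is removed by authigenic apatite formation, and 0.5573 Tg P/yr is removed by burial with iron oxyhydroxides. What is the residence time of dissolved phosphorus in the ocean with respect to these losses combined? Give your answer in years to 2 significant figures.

38000 yr

Total removal = 1.291 + 0.7338 + 0.5573 = 2.5821 Tg P/yr.
τ = M / ΣF_out = 97980 / 2.5821 = 37950 yr.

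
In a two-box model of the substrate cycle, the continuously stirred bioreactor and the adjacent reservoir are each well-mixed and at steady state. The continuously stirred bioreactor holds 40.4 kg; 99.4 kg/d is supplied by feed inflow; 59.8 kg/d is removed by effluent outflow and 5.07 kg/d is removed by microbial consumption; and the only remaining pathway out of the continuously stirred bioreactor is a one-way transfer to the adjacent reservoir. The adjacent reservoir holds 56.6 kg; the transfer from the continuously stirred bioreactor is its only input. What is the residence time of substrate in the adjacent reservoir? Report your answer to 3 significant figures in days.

1.64 d

Balance the continuously stirred bioreactor: ΣF_in = 99.400 kg/d.
Transfer to the adjacent reservoir = ΣF_in − (59.8 + 5.07) = 34.530 kg/d.
At steady state the output of the adjacent reservoir equals its input, 34.530 kg/d.
τ = M / F = 56.6 / 34.530 = 1.639 d.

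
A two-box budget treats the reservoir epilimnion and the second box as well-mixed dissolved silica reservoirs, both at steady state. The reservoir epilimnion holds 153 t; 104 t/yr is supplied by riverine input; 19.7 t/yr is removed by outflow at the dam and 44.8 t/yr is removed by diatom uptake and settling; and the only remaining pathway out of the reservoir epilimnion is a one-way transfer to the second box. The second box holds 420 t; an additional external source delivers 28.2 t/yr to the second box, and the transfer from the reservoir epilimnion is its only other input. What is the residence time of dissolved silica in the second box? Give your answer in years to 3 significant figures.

6.20 yr

Balance the reservoir epilimnion: ΣF_in = 104.00 t/yr.
Transfer to the second box = ΣF_in − (19.7 + 44.8) = 39.500 t/yr.
Total input to the second box = 39.500 + 28.2 = 67.700 t/yr; at steady state this equals its total output.
τ = M / F = 420 / 67.700 = 6.204 yr.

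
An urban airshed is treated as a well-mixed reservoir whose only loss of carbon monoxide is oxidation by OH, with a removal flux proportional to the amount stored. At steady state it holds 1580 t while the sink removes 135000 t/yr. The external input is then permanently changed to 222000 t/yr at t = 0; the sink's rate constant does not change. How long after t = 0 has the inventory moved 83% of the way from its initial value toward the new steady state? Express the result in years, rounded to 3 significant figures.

0.0207 yr

τ = M₀/F₀ = 1580/135000 = 0.01170 yr.
The remaining gap fraction is e^(−t/τ); 83% covered ⇒ e^(−t/τ) = 0.170.
t = −τ ln(0.170) = 0.01170 × 1.772 = 0.02074 yr.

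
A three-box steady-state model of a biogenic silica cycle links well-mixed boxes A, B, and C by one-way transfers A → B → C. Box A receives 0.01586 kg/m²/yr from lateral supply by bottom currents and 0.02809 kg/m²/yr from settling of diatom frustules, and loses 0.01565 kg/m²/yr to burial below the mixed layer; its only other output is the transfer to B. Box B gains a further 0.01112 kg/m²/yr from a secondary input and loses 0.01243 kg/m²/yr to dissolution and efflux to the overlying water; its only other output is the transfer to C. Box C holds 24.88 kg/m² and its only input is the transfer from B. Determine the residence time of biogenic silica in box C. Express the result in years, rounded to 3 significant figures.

922 yr

Box A: F(A→B) = (0.01586 + 0.02809) − 0.01565 = 0.028300 kg/m²/yr.
Box B: F(B→C) = (0.028300 + 0.01112) − 0.01243 = 0.026990 kg/m²/yr.
Box C throughput = its input = 0.026990 kg/m²/yr; τ = 24.88 / 0.026990 = 921.8 yr.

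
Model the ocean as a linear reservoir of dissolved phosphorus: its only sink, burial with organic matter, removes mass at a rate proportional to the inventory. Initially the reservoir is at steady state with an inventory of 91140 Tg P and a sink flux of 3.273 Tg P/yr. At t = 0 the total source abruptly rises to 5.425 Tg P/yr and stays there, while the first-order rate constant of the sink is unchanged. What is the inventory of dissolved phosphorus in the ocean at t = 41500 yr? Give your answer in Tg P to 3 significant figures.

Residence time τ = M₀/F₀ = 27850 yr. The eventual steady state is M_∞ = M₀·(F₁/F₀) = 91140 × 5.425/3.273 = 151060 Tg P.
The anomaly ΔM(t) = M(t) − M_∞ decays as ΔM₀·e^(−t/τ) with ΔM₀ = 91140 − 151060 = −59920 Tg P.
At t = 41500 yr, e^(−t/τ) = e^(−1.490) = 0.2253, so ΔM = −13500 Tg P and M = 151060 − 13500 = 137560 Tg P.

138000 Tg P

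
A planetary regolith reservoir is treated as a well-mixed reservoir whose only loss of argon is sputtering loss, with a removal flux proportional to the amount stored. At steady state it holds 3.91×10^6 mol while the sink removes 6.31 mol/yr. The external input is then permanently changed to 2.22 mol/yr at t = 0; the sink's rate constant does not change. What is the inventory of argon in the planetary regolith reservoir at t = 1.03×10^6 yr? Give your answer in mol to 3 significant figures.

The sink rate constant is k = F₀/M₀ = 6.31/3.91×10^6 = 1.614×10^-6 yr⁻¹.
Solving dM/dt = F₁ − kM with M(0) = M₀ gives M(t) = F₁/k + (M₀ − F₁/k)·e^(−kt).
F₁/k = 2.22/1.614×10^-6 = 1.3756×10^6 mol; kt = 1.614×10^-6 × 1.03×10^6 = 1.662, e^(−kt) = 0.1897.
M(1.03×10^6) = 1.3756×10^6 + (3.91×10^6 − 1.3756×10^6) × 0.1897 = 1.3756×10^6 + 480800 = 1.8564×10^6 mol.

1.86×10^6 mol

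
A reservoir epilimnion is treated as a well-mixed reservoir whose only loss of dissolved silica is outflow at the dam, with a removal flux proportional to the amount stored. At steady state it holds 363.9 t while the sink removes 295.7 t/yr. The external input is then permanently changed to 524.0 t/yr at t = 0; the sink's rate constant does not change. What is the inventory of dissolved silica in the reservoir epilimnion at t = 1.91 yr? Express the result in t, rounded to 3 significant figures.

The sink rate constant is k = F₀/M₀ = 295.7/363.9 = 0.8126 yr⁻¹.
Solving dM/dt = F₁ − kM with M(0) = M₀ gives M(t) = F₁/k + (M₀ − F₁/k)·e^(−kt).
F₁/k = 524.0/0.8126 = 644.85 t; kt = 0.8126 × 1.91 = 1.552, e^(−kt) = 0.2118.
M(1.91) = 644.85 + (363.9 − 644.85) × 0.2118 = 644.85 − 59.51 = 585.34 t.

585 t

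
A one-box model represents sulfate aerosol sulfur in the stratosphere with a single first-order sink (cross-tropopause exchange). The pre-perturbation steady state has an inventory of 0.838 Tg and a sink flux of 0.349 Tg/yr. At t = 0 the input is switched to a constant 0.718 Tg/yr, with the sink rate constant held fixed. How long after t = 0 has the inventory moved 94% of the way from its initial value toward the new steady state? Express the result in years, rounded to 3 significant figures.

τ = M₀/F₀ = 0.838/0.349 = 2.401 yr.
The remaining gap fraction is e^(−t/τ); 94% covered ⇒ e^(−t/τ) = 0.0600.
t = −τ ln(0.0600) = 2.401 × 2.813 = 6.755 yr.

6.76 yr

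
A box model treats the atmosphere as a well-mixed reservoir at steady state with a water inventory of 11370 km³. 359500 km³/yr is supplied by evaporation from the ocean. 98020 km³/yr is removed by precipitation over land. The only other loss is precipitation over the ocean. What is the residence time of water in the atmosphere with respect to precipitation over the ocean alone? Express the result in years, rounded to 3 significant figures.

0.0435 yr

At steady state ΣF_in = ΣF_out.
ΣF_in = 359500 km³/yr.
Precipitation over the ocean flux = ΣF_in − (98020) = 359500 − 98020 = 261500 km³/yr.
τ = M / F = 11370 / 261500 = 0.04348 yr.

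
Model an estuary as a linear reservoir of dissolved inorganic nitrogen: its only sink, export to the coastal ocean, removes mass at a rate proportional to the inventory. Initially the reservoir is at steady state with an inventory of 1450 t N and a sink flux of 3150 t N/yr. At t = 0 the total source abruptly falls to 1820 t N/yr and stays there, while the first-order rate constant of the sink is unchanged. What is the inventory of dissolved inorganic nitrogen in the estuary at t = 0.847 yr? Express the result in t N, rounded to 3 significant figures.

τ = M₀/F₀ = 1450/3150 = 0.4603 yr; rate constant k = 1/τ.
New steady state M_∞ = F₁/k = F₁·τ = 1820 × 0.4603 = 837.78 t N.
M(t) = M_∞ + (M₀ − M_∞)·e^(−t/τ); t/τ = 0.847/0.4603 = 1.840, so e^(−t/τ) = 0.1588.
M(t) = 837.78 + 612.2 × 0.1588 = 935.01 t N.

935 t N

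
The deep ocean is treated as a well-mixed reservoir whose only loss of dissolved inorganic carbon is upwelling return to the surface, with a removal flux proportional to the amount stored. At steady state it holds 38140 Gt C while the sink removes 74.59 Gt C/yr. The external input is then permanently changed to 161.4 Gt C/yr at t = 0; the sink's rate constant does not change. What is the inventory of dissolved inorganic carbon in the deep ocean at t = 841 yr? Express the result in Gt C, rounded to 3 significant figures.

The sink rate constant is k = F₀/M₀ = 74.59/38140 = 0.001956 yr⁻¹.
Solving dM/dt = F₁ − kM with M(0) = M₀ gives M(t) = F₁/k + (M₀ − F₁/k)·e^(−kt).
F₁/k = 161.4/0.001956 = 82528 Gt C; kt = 0.001956 × 841 = 1.645, e^(−kt) = 0.1931.
M(841) = 82528 + (38140 − 82528) × 0.1931 = 82528 − 8570 = 73959 Gt C.

74000 Gt C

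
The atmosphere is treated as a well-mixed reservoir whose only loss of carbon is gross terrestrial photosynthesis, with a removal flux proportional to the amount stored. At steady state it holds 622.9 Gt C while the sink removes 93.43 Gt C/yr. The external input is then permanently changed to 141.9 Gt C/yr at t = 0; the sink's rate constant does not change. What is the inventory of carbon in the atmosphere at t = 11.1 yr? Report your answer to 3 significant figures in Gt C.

The sink rate constant is k = F₀/M₀ = 93.43/622.9 = 0.1500 yr⁻¹.
Solving dM/dt = F₁ − kM with M(0) = M₀ gives M(t) = F₁/k + (M₀ − F₁/k)·e^(−kt).
F₁/k = 141.9/0.1500 = 946.05 Gt C; kt = 0.1500 × 11.1 = 1.665, e^(−kt) = 0.1892.
M(11.1) = 946.05 + (622.9 − 946.05) × 0.1892 = 946.05 − 61.14 = 884.91 Gt C.

885 Gt C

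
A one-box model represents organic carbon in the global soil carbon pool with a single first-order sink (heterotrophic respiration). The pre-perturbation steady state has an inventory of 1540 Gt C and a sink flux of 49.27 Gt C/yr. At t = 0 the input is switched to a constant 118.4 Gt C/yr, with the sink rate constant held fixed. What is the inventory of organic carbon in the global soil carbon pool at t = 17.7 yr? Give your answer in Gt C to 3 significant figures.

τ = M₀/F₀ = 1540/49.27 = 31.26 yr; rate constant k = 1/τ.
New steady state M_∞ = F₁/k = F₁·τ = 118.4 × 31.26 = 3700.8 Gt C.
M(t) = M_∞ + (M₀ − M_∞)·e^(−t/τ); t/τ = 17.7/31.26 = 0.5663, so e^(−t/τ) = 0.5676.
M(t) = 3700.8 − 2161 × 0.5676 = 2474.2 Gt C.

2470 Gt C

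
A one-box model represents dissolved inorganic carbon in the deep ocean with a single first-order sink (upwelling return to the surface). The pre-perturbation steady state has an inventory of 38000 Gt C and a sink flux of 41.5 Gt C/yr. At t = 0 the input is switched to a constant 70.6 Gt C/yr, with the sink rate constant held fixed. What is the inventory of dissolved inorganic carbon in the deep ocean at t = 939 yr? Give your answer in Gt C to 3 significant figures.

55100 Gt C

Residence time τ = M₀/F₀ = 915.7 yr. The eventual steady state is M_∞ = M₀·(F₁/F₀) = 38000 × 70.6/41.5 = 64646 Gt C.
The anomaly ΔM(t) = M(t) − M_∞ decays as ΔM₀·e^(−t/τ) with ΔM₀ = 38000 − 64646 = −26650 Gt C.
At t = 939 yr, e^(−t/τ) = e^(−1.025) = 0.3586, so ΔM = −9556 Gt C and M = 64646 − 9556 = 55090 Gt C.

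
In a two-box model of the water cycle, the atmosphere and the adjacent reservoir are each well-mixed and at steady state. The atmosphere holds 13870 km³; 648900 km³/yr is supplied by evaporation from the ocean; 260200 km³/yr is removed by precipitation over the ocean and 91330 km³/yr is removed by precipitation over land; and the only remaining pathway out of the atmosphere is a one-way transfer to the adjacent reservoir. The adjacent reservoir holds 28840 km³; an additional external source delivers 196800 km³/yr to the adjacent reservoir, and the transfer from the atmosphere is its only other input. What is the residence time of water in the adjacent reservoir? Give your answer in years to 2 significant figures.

0.058 yr

Balance the atmosphere: ΣF_in = 648900 km³/yr.
Transfer to the adjacent reservoir = ΣF_in − (260200 + 91330) = 297370 km³/yr.
Total input to the adjacent reservoir = 297370 + 196800 = 494170 km³/yr; at steady state this equals its total output.
τ = M / F = 28840 / 494170 = 0.05836 yr.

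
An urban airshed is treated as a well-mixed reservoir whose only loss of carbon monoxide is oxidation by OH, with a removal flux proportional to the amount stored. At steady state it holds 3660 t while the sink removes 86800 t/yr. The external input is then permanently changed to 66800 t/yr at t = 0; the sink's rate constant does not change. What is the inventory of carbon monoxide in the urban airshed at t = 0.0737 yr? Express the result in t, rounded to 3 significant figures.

2960 t

τ = M₀/F₀ = 3660/86800 = 0.04217 yr; rate constant k = 1/τ.
New steady state M_∞ = F₁/k = F₁·τ = 66800 × 0.04217 = 2816.7 t.
M(t) = M_∞ + (M₀ − M_∞)·e^(−t/τ); t/τ = 0.0737/0.04217 = 1.748, so e^(−t/τ) = 0.1741.
M(t) = 2816.7 + 843.3 × 0.1741 = 2963.5 t.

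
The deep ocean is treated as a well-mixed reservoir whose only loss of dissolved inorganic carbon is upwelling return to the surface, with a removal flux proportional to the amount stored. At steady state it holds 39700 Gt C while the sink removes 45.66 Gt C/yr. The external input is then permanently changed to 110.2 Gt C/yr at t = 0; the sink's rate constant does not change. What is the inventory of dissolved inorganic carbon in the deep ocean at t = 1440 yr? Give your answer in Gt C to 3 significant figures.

85100 Gt C

Residence time τ = M₀/F₀ = 869.5 yr. The eventual steady state is M_∞ = M₀·(F₁/F₀) = 39700 × 110.2/45.66 = 95816 Gt C.
The anomaly ΔM(t) = M(t) − M_∞ decays as ΔM₀·e^(−t/τ) with ΔM₀ = 39700 − 95816 = −56120 Gt C.
At t = 1440 yr, e^(−t/τ) = e^(−1.656) = 0.1909, so ΔM = −10710 Gt C and M = 95816 − 10710 = 85105 Gt C.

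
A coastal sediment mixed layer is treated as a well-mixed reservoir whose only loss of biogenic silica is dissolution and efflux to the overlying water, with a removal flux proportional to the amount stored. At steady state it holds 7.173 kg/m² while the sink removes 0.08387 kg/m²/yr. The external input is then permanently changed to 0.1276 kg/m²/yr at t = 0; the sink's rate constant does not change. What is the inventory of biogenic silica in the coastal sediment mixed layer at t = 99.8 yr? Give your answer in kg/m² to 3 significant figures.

9.75 kg/m²

τ = M₀/F₀ = 7.173/0.08387 = 85.53 yr; rate constant k = 1/τ.
New steady state M_∞ = F₁/k = F₁·τ = 0.1276 × 85.53 = 10.913 kg/m².
M(t) = M_∞ + (M₀ − M_∞)·e^(−t/τ); t/τ = 99.8/85.53 = 1.167, so e^(−t/τ) = 0.3113.
M(t) = 10.913 − 3.740 × 0.3113 = 9.7486 kg/m².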